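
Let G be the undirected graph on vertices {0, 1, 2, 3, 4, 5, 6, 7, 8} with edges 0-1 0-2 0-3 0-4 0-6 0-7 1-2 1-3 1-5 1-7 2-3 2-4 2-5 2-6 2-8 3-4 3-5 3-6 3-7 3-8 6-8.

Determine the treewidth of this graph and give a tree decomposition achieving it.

Treewidth 3.
One optimal decomposition is:
Bags: B1 = {0, 1, 2, 3}  B2 = {0, 2, 3, 6}  B3 = {0, 1, 3, 7}  B4 = {0, 2, 3, 4}  B5 = {1, 2, 3, 5}  B6 = {2, 3, 6, 8}
Tree: B1–B2, B1–B3, B2–B4, B1–B5, B2–B6

Each bag holds 4 vertices, so the decomposition has width 3, which upper-bounds the treewidth. On the other hand G contains the 4-clique {0, 1, 2, 3}. A clique must lie in a single bag of any decomposition, so no decomposition can have width below 3. Hence tw(G) = 3 exactly.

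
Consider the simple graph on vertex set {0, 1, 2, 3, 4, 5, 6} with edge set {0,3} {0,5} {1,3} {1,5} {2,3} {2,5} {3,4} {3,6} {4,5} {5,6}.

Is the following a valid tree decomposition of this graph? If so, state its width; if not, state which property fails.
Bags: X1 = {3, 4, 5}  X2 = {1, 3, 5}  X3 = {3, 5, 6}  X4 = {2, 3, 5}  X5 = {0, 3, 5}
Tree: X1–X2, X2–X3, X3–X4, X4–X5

Vertex coverage: the bags together contain {0, 1, 2, 3, 4, 5, 6}, the full vertex set. Edge coverage: each edge of G has both endpoints in at least one bag. Running intersection: for every vertex, the bags containing it form a connected subtree. All three properties hold, so this is a valid tree decomposition of width max|bag| − 1 = 2, and hence tw(G) ≤ 2.

Yes; width 2.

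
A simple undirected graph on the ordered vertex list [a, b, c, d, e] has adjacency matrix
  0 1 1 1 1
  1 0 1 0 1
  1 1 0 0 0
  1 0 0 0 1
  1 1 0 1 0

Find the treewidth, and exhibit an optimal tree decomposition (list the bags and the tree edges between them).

Each bag holds 3 vertices, so the decomposition has width 2, which upper-bounds the treewidth. For the lower bound, the 3 vertices {a, d, e} are pairwise adjacent, and any tree decomposition puts a clique entirely inside one bag — forcing width ≥ 2. Hence tw(G) = 2 exactly.

Treewidth 2.
One such decomposition:
Bags: B1 = {a, d, e}  B2 = {a, b, e}  B3 = {a, b, c}
Tree: B1–B2, B2–B3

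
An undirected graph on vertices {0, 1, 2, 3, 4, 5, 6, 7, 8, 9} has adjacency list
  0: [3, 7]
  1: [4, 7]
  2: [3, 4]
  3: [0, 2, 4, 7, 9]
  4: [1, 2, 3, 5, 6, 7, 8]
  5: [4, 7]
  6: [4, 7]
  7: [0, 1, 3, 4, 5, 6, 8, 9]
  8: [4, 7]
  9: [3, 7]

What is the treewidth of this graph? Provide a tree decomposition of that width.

Treewidth 2.
One optimal decomposition is:
Bags: B1 = {3, 4, 7}  B2 = {3, 7, 9}  B3 = {1, 4, 7}  B4 = {4, 7, 8}  B5 = {4, 5, 7}  B6 = {0, 3, 7}  B7 = {2, 3, 4}  B8 = {4, 6, 7}
Tree: B1–B2, B1–B3, B3–B4, B4–B5, B2–B6, B1–B7, B3–B8

Each bag holds 3 vertices, so the decomposition has width 2, which upper-bounds the treewidth. For the lower bound, the 3 vertices {2, 3, 4} are pairwise adjacent, and any tree decomposition puts a clique entirely inside one bag — forcing width ≥ 2. Hence tw(G) = 2 exactly.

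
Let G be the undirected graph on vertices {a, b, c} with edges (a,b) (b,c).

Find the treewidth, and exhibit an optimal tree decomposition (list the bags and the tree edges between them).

The largest bag has 2 vertices, giving width 1; this decomposition certifies tw(G) ≤ 1. Any graph with an edge has treewidth ≥ 1, and G has the edge b–c. Therefore the treewidth is 1.

Treewidth 1.
One optimal decomposition is:
Bags: B1 = {b, c}  B2 = {a, b}
Tree: B1–B2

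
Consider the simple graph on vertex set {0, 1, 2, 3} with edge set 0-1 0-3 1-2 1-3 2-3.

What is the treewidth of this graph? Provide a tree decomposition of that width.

Every bag has size at most 3, so the width is 3 − 1 = 2 and tw(G) ≤ 2. For the lower bound, the 3 vertices {0, 1, 3} are pairwise adjacent, and any tree decomposition puts a clique entirely inside one bag — forcing width ≥ 2. Combining the bounds, tw(G) = 2.

Treewidth 2.
One optimal decomposition is:
Bags: B1 = {0, 1, 3}  B2 = {1, 2, 3}
Tree: B1–B2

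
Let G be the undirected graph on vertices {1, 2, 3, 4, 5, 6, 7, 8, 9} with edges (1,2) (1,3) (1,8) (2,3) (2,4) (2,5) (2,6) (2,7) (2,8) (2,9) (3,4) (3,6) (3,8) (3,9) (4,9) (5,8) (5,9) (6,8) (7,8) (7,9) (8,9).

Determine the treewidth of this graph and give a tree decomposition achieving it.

Each bag holds 4 vertices, so the decomposition has width 3, which upper-bounds the treewidth. Conversely, {1, 2, 3, 8} is a clique of size 4, and the vertices of any clique must share a bag in every tree decomposition; so some bag has ≥ 4 vertices and tw(G) ≥ 3. Combining the bounds, tw(G) = 3.

Treewidth 3.
Bags: B1 = {2, 3, 4, 9}  B2 = {2, 3, 8, 9}  B3 = {1, 2, 3, 8}  B4 = {2, 3, 6, 8}  B5 = {2, 5, 8, 9}  B6 = {2, 7, 8, 9}
Tree: B1–B2, B2–B3, B2–B4, B2–B5, B5–B6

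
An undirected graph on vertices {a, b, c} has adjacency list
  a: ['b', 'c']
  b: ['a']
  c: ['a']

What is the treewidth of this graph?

A width-1 tree decomposition is:
Bags: B1 = {a, c}  B2 = {a, b}
Tree: B1–B2
Each bag holds 2 vertices, so the decomposition has width 1, which upper-bounds the treewidth. Any graph with an edge has treewidth ≥ 1, and G has the edge a–c. Therefore the treewidth is 1.

1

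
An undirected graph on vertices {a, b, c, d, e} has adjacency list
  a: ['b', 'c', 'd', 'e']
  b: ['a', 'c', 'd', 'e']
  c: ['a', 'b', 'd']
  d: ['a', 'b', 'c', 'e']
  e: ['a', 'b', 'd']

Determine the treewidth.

A width-3 tree decomposition is:
Bags: B1 = {a, b, c, d}  B2 = {a, b, d, e}
Tree: B1–B2
Each bag holds 4 vertices, so the decomposition has width 3, which upper-bounds the treewidth. Conversely, {a, b, d, e} is a clique of size 4, and the vertices of any clique must share a bag in every tree decomposition; so some bag has ≥ 4 vertices and tw(G) ≥ 3. Combining the bounds, tw(G) = 3.

3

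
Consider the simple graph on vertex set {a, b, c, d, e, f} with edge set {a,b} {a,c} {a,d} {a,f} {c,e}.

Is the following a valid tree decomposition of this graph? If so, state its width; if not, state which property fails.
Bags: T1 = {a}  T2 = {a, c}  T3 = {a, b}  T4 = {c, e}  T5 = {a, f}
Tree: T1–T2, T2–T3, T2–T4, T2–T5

No — vertex d appears in no bag.

A tree decomposition must satisfy three properties: every vertex lies in some bag; for every edge, both endpoints lie together in some bag; and for every vertex, the bags containing it form a connected subtree. Here vertex d appears in no bag, so the decomposition is invalid.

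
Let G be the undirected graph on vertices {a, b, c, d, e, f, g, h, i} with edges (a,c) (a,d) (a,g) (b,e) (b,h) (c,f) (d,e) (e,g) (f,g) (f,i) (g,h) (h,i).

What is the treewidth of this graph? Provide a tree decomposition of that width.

The largest bag has 4 vertices, giving width 3; this decomposition certifies tw(G) ≤ 3. For the lower bound: the 4 vertex sets {b,h,i}, {e}, {g}, {a,c,d,f} are disjoint, each induces a connected subgraph, and every pair is joined by at least one edge of G. Contracting each set to a single vertex therefore yields K_{4} as a minor, and since treewidth is minor-monotone, tw(G) ≥ tw(K_{4}) = 3. Combining the bounds, tw(G) = 3.

Treewidth 3.
Bags: B1 = {b, e, h, i}  B2 = {e, g, h, i}  B3 = {e, f, g, i}  B4 = {d, e, f, g}  B5 = {a, d, f, g}  B6 = {a, c, d, f}
Tree: B1–B2, B2–B3, B3–B4, B4–B5, B5–B6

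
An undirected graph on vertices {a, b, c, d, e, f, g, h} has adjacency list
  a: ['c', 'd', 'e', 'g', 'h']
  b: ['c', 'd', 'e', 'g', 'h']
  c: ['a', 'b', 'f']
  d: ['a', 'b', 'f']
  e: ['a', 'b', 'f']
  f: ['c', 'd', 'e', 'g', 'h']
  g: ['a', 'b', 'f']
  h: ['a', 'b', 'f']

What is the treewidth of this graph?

3

A width-3 tree decomposition is:
Bags: B1 = {a, b, c, f}  B2 = {a, b, f, g}  B3 = {a, b, f, h}  B4 = {a, b, d, f}  B5 = {a, b, e, f}
Tree: B1–B2, B2–B3, B3–B4, B4–B5
Every bag has size at most 4, so the width is 4 − 1 = 3 and tw(G) ≤ 3. For the lower bound: the 4 vertex sets {a,c}, {b,g}, {f}, {h} are disjoint, each induces a connected subgraph, and every pair is joined by at least one edge of G. Contracting each set to a single vertex therefore yields K_{4} as a minor, and since treewidth is minor-monotone, tw(G) ≥ tw(K_{4}) = 3. The upper and lower bounds meet at 3, so that is the treewidth.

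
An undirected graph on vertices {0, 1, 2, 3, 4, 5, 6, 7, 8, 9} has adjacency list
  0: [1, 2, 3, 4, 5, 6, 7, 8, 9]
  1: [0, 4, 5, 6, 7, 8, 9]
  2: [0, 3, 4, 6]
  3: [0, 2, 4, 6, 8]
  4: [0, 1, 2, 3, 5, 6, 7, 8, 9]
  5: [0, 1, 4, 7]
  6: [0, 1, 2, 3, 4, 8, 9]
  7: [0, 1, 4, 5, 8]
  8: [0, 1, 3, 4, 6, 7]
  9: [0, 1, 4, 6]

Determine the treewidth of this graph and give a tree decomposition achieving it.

Every bag has size at most 5, so the width is 5 − 1 = 4 and tw(G) ≤ 4. On the other hand G contains the 5-clique {0, 1, 4, 5, 7}. A clique must lie in a single bag of any decomposition, so no decomposition can have width below 4. Hence tw(G) = 4 exactly.

Treewidth 4.
One optimal decomposition is:
Bags: B1 = {0, 3, 4, 6, 8}  B2 = {0, 2, 3, 4, 6}  B3 = {0, 1, 4, 6, 8}  B4 = {0, 1, 4, 7, 8}  B5 = {0, 1, 4, 6, 9}  B6 = {0, 1, 4, 5, 7}
Tree: B1–B2, B1–B3, B3–B4, B3–B5, B4–B6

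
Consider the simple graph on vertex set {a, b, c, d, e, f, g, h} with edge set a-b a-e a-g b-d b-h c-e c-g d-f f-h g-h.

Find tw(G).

2

A width-2 tree decomposition is:
Bags: B1 = {a, c, e}  B2 = {a, c, g}  B3 = {a, b, g}  B4 = {b, g, h}  B5 = {b, d, h}  B6 = {d, f, h}
Tree: B1–B2, B2–B3, B3–B4, B4–B5, B5–B6
Each bag holds 3 vertices, so the decomposition has width 2, which upper-bounds the treewidth. For the lower bound, G contains the cycle e–c–g–a–e, so G is not a forest; only forests have treewidth ≤ 1, hence tw(G) ≥ 2. Therefore the treewidth is 2.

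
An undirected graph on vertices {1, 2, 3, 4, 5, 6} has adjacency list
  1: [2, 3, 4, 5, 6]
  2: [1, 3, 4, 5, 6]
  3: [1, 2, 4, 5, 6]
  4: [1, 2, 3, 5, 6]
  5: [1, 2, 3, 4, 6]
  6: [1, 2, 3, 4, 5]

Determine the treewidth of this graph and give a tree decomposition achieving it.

Treewidth 5.
Bags: B1 = {1, 2, 3, 4, 5, 6}
Tree: (single bag)

A single bag containing all 6 vertices is trivially a valid decomposition of width 5. Conversely, {1, 2, 3, 4, 5, 6} is a clique of size 6, and the vertices of any clique must share a bag in every tree decomposition; so some bag has ≥ 6 vertices and tw(G) ≥ 5. Hence tw(G) = 5 exactly.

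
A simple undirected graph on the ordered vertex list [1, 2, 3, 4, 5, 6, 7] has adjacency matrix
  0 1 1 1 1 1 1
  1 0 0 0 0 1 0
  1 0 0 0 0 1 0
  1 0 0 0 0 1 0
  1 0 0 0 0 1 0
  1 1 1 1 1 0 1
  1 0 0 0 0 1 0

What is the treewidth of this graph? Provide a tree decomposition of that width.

Treewidth 2.
One optimal decomposition is:
Bags: B1 = {1, 4, 6}  B2 = {1, 6, 7}  B3 = {1, 3, 6}  B4 = {1, 2, 6}  B5 = {1, 5, 6}
Tree: B1–B2, B1–B3, B3–B4, B1–B5

The largest bag has 3 vertices, giving width 2; this decomposition certifies tw(G) ≤ 2. For the lower bound, the 3 vertices {1, 2, 6} are pairwise adjacent, and any tree decomposition puts a clique entirely inside one bag — forcing width ≥ 2. Therefore the treewidth is 2.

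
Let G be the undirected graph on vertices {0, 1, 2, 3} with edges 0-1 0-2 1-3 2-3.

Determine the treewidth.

2

A width-2 tree decomposition is:
Bags: B1 = {0, 1, 3}  B2 = {0, 2, 3}
Tree: B1–B2
Every bag has size at most 3, so the width is 3 − 1 = 2 and tw(G) ≤ 2. The edges 0–1–3–2–0 form a cycle, so G is not a tree and its treewidth is at least 2. Combining the bounds, tw(G) = 2.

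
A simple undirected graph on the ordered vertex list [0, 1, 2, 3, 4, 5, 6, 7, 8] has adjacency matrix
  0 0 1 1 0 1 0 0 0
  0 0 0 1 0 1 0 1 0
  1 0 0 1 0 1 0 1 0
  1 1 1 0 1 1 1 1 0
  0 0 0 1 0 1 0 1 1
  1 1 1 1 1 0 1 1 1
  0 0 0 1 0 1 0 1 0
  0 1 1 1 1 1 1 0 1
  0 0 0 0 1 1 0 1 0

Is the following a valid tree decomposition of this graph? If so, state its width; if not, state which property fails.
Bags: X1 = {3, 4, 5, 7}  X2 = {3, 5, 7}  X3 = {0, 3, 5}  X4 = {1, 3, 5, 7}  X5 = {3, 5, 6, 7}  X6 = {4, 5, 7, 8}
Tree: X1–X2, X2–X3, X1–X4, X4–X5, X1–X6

A tree decomposition must satisfy three properties: every vertex lies in some bag; for every edge, both endpoints lie together in some bag; and for every vertex, the bags containing it form a connected subtree. Here vertex 2 appears in no bag, so the decomposition is invalid.

No — vertex 2 appears in no bag.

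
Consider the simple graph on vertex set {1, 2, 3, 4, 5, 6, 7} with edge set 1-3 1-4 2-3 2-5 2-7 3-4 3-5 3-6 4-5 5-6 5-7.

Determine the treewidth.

2

A width-2 tree decomposition is:
Bags: B1 = {3, 5, 6}  B2 = {3, 4, 5}  B3 = {1, 3, 4}  B4 = {2, 3, 5}  B5 = {2, 5, 7}
Tree: B1–B2, B2–B3, B2–B4, B4–B5
The largest bag has 3 vertices, giving width 2; this decomposition certifies tw(G) ≤ 2. Conversely, {1, 3, 4} is a clique of size 3, and the vertices of any clique must share a bag in every tree decomposition; so some bag has ≥ 3 vertices and tw(G) ≥ 2. Hence tw(G) = 2 exactly.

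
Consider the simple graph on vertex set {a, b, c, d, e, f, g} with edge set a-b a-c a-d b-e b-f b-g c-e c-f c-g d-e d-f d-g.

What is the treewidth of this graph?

3

A width-3 tree decomposition is:
Bags: B1 = {b, c, d, e}  B2 = {b, c, d, f}  B3 = {a, b, c, d}  B4 = {b, c, d, g}
Tree: B1–B2, B2–B3, B3–B4
Each bag holds 4 vertices, so the decomposition has width 3, which upper-bounds the treewidth. For the lower bound: the 4 vertex sets {b,e}, {c,f}, {d}, {a} are disjoint, each induces a connected subgraph, and every pair is joined by at least one edge of G. Contracting each set to a single vertex therefore yields K_{4} as a minor, and since treewidth is minor-monotone, tw(G) ≥ tw(K_{4}) = 3. Therefore the treewidth is 3.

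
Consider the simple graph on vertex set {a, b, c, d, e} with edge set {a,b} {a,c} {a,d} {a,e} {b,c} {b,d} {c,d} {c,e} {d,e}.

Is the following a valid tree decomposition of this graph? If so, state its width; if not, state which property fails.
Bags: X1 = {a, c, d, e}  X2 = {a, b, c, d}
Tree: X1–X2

Vertex coverage: the bags together contain {a, b, c, d, e}, the full vertex set. Edge coverage: each edge of G has both endpoints in at least one bag. Running intersection: for every vertex, the bags containing it form a connected subtree. All three properties hold, so this is a valid tree decomposition of width max|bag| − 1 = 3, and hence tw(G) ≤ 3.

Yes; width 3.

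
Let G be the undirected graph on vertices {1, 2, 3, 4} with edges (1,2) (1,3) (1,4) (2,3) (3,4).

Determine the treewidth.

A width-2 tree decomposition is:
Bags: B1 = {1, 3, 4}  B2 = {1, 2, 3}
Tree: B1–B2
Every bag has size at most 3, so the width is 3 − 1 = 2 and tw(G) ≤ 2. Conversely, {1, 2, 3} is a clique of size 3, and the vertices of any clique must share a bag in every tree decomposition; so some bag has ≥ 3 vertices and tw(G) ≥ 2. Combining the bounds, tw(G) = 2.

2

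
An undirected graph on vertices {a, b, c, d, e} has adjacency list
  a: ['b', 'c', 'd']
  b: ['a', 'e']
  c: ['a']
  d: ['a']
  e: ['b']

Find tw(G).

A width-1 tree decomposition is:
Bags: B1 = {a, c}  B2 = {a, b}  B3 = {a, d}  B4 = {b, e}
Tree: B1–B2, B2–B3, B2–B4
Each bag holds 2 vertices, so the decomposition has width 1, which upper-bounds the treewidth. G has an edge, so its treewidth is at least 1. Therefore the treewidth is 1.

1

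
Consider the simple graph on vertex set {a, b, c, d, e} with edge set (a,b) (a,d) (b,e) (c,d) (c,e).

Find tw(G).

2

A width-2 tree decomposition is:
Bags: B1 = {a, b, d}  B2 = {b, d, e}  B3 = {c, d, e}
Tree: B1–B2, B2–B3
Every bag has size at most 3, so the width is 3 − 1 = 2 and tw(G) ≤ 2. The edges d–a–b–e–c–d form a cycle, so G is not a tree and its treewidth is at least 2. Therefore the treewidth is 2.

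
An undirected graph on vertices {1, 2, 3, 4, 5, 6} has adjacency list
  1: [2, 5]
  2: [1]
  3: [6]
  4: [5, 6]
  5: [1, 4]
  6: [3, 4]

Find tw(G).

A width-1 tree decomposition is:
Bags: B1 = {3, 6}  B2 = {4, 6}  B3 = {4, 5}  B4 = {1, 5}  B5 = {1, 2}
Tree: B1–B2, B2–B3, B3–B4, B4–B5
The largest bag has 2 vertices, giving width 1; this decomposition certifies tw(G) ≤ 1. Since G has at least one edge (e.g. 3–6), it is not an edgeless graph, so tw(G) ≥ 1. The upper and lower bounds meet at 1, so that is the treewidth.

1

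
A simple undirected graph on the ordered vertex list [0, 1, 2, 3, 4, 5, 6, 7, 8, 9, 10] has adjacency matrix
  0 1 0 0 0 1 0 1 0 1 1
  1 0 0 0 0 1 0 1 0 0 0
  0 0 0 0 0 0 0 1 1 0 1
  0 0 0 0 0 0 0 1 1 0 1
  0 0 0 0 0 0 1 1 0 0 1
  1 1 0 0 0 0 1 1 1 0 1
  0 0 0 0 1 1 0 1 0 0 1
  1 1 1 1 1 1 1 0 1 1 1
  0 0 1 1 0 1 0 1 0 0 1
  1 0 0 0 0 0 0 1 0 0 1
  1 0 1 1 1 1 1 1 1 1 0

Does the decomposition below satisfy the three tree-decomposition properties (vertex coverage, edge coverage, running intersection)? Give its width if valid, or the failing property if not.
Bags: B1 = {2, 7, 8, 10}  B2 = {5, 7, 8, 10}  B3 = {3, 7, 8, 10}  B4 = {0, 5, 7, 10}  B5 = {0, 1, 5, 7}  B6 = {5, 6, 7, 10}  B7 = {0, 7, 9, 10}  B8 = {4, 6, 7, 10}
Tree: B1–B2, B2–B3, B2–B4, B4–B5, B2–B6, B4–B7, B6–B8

Yes; width 3.

Every vertex of G appears in some bag (union = {0, 1, 2, 3, 4, 5, 6, 7, 8, 9, 10}); every edge is covered by a bag; and for each vertex v the set of bags containing v is connected in the bag tree. The decomposition is therefore valid. The largest bag has 4 vertices, so the width is 3.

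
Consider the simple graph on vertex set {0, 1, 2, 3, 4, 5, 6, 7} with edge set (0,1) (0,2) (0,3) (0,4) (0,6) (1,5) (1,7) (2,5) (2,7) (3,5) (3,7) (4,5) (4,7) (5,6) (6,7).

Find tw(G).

A width-3 tree decomposition is:
Bags: B1 = {0, 4, 5, 7}  B2 = {0, 1, 5, 7}  B3 = {0, 5, 6, 7}  B4 = {0, 3, 5, 7}  B5 = {0, 2, 5, 7}
Tree: B1–B2, B2–B3, B3–B4, B4–B5
The largest bag has 4 vertices, giving width 3; this decomposition certifies tw(G) ≤ 3. For the lower bound: the 4 vertex sets {4,5}, {0,1}, {7}, {6} are disjoint, each induces a connected subgraph, and every pair is joined by at least one edge of G. Contracting each set to a single vertex therefore yields K_{4} as a minor, and since treewidth is minor-monotone, tw(G) ≥ tw(K_{4}) = 3. The upper and lower bounds meet at 3, so that is the treewidth.

3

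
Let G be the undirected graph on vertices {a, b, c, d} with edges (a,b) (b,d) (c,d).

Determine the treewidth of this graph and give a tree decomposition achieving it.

Treewidth 1.
One optimal decomposition is:
Bags: B1 = {c, d}  B2 = {b, d}  B3 = {a, b}
Tree: B1–B2, B2–B3

The largest bag has 2 vertices, giving width 1; this decomposition certifies tw(G) ≤ 1. Any graph with an edge has treewidth ≥ 1, and G has the edge c–d. Hence tw(G) = 1 exactly.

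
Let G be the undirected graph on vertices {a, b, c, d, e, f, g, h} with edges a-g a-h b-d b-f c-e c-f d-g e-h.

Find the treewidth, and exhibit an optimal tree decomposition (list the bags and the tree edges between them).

Each bag holds 3 vertices, so the decomposition has width 2, which upper-bounds the treewidth. Since h–a–g–d–b–f–c–e–h is a cycle in G, G is not acyclic. Forests are exactly the graphs of treewidth ≤ 1, so tw(G) ≥ 2. Combining the bounds, tw(G) = 2.

Treewidth 2.
Bags: B1 = {a, g, h}  B2 = {d, g, h}  B3 = {b, d, h}  B4 = {b, f, h}  B5 = {c, f, h}  B6 = {c, e, h}
Tree: B1–B2, B2–B3, B3–B4, B4–B5, B5–B6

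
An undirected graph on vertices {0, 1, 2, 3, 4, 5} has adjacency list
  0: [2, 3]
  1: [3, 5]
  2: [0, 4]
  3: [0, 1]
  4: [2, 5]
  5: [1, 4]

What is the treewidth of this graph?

A width-2 tree decomposition is:
Bags: B1 = {0, 1, 3}  B2 = {0, 1, 5}  B3 = {0, 4, 5}  B4 = {0, 2, 4}
Tree: B1–B2, B2–B3, B3–B4
Every bag has size at most 3, so the width is 3 − 1 = 2 and tw(G) ≤ 2. The edges 0–3–1–5–4–2–0 form a cycle, so G is not a tree and its treewidth is at least 2. Hence tw(G) = 2 exactly.

2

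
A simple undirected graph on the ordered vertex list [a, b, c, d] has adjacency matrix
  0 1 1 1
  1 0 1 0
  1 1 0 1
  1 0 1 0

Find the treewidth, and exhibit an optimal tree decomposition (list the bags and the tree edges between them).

The largest bag has 3 vertices, giving width 2; this decomposition certifies tw(G) ≤ 2. For the lower bound, the 3 vertices {a, c, d} are pairwise adjacent, and any tree decomposition puts a clique entirely inside one bag — forcing width ≥ 2. Therefore the treewidth is 2.

Treewidth 2.
Bags: B1 = {a, c, d}  B2 = {a, b, c}
Tree: B1–B2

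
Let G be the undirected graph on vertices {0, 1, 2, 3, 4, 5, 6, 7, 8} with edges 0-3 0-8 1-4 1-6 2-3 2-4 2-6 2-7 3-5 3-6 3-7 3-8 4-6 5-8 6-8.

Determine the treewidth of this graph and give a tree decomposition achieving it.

Treewidth 2.
Bags: B1 = {2, 3, 6}  B2 = {2, 3, 7}  B3 = {3, 6, 8}  B4 = {2, 4, 6}  B5 = {0, 3, 8}  B6 = {1, 4, 6}  B7 = {3, 5, 8}
Tree: B1–B2, B1–B3, B1–B4, B3–B5, B4–B6, B5–B7

Each bag holds 3 vertices, so the decomposition has width 2, which upper-bounds the treewidth. For the lower bound, the 3 vertices {1, 4, 6} are pairwise adjacent, and any tree decomposition puts a clique entirely inside one bag — forcing width ≥ 2. The upper and lower bounds meet at 2, so that is the treewidth.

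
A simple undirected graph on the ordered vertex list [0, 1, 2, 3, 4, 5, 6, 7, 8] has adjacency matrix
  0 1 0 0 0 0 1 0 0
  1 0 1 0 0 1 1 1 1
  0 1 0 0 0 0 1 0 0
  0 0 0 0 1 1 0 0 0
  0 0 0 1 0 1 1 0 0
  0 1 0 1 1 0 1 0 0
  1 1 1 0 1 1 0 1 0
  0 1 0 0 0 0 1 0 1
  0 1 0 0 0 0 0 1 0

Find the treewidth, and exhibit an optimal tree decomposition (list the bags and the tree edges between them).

Each bag holds 3 vertices, so the decomposition has width 2, which upper-bounds the treewidth. For the lower bound, the 3 vertices {1, 7, 8} are pairwise adjacent, and any tree decomposition puts a clique entirely inside one bag — forcing width ≥ 2. Therefore the treewidth is 2.

Treewidth 2.
One optimal decomposition is:
Bags: B1 = {1, 6, 7}  B2 = {1, 2, 6}  B3 = {1, 5, 6}  B4 = {0, 1, 6}  B5 = {4, 5, 6}  B6 = {3, 4, 5}  B7 = {1, 7, 8}
Tree: B1–B2, B2–B3, B3–B4, B3–B5, B5–B6, B1–B7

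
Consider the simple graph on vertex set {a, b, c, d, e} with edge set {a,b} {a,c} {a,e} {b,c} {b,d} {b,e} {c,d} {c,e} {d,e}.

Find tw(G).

3

A width-3 tree decomposition is:
Bags: B1 = {a, b, c, e}  B2 = {b, c, d, e}
Tree: B1–B2
Every bag has size at most 4, so the width is 4 − 1 = 3 and tw(G) ≤ 3. Conversely, {b, c, d, e} is a clique of size 4, and the vertices of any clique must share a bag in every tree decomposition; so some bag has ≥ 4 vertices and tw(G) ≥ 3. Hence tw(G) = 3 exactly.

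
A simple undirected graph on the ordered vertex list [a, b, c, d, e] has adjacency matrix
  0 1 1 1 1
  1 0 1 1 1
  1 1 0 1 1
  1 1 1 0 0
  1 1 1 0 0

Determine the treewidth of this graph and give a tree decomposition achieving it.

Treewidth 3.
One optimal decomposition is:
Bags: B1 = {a, b, c, d}  B2 = {a, b, c, e}
Tree: B1–B2

The largest bag has 4 vertices, giving width 3; this decomposition certifies tw(G) ≤ 3. For the lower bound, the 4 vertices {a, b, c, d} are pairwise adjacent, and any tree decomposition puts a clique entirely inside one bag — forcing width ≥ 3. Hence tw(G) = 3 exactly.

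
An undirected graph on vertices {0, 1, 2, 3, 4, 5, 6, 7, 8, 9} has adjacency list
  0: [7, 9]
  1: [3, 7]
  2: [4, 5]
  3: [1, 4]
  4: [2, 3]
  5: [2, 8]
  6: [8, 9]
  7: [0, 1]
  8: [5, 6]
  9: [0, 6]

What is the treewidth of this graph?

A width-2 tree decomposition is:
Bags: B1 = {2, 4, 5}  B2 = {3, 4, 5}  B3 = {1, 3, 5}  B4 = {1, 5, 7}  B5 = {0, 5, 7}  B6 = {0, 5, 9}  B7 = {5, 6, 9}  B8 = {5, 6, 8}
Tree: B1–B2, B2–B3, B3–B4, B4–B5, B5–B6, B6–B7, B7–B8
The largest bag has 3 vertices, giving width 2; this decomposition certifies tw(G) ≤ 2. The edges 5–2–4–3–1–7–0–9–6–8–5 form a cycle, so G is not a tree and its treewidth is at least 2. Hence tw(G) = 2 exactly.

2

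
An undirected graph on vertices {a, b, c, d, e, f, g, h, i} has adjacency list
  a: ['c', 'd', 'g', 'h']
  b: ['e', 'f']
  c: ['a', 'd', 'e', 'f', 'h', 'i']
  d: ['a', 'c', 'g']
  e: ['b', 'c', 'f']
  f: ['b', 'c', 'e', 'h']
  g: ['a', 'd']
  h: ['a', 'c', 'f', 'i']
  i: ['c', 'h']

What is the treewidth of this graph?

2

A width-2 tree decomposition is:
Bags: B1 = {c, e, f}  B2 = {c, f, h}  B3 = {c, h, i}  B4 = {b, e, f}  B5 = {a, c, h}  B6 = {a, c, d}  B7 = {a, d, g}
Tree: B1–B2, B2–B3, B1–B4, B2–B5, B5–B6, B6–B7
Each bag holds 3 vertices, so the decomposition has width 2, which upper-bounds the treewidth. Conversely, {a, d, g} is a clique of size 3, and the vertices of any clique must share a bag in every tree decomposition; so some bag has ≥ 3 vertices and tw(G) ≥ 2. Hence tw(G) = 2 exactly.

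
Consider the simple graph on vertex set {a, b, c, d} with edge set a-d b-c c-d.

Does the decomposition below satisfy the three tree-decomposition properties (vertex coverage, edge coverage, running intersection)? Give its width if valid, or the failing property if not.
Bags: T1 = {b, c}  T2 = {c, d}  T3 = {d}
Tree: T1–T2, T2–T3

A tree decomposition must satisfy three properties: every vertex lies in some bag; for every edge, both endpoints lie together in some bag; and for every vertex, the bags containing it form a connected subtree. Here vertex a appears in no bag, so the decomposition is invalid.

No — vertex a appears in no bag.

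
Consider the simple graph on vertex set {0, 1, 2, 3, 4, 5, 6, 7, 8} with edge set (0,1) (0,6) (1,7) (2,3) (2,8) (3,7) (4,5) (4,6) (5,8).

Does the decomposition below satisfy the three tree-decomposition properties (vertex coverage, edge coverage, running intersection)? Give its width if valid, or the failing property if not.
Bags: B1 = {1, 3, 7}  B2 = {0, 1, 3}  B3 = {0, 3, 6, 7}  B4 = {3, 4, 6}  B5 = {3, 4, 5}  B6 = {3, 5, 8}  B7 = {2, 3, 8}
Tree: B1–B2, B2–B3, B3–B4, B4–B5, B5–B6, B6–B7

No — bags containing vertex 7 are not connected in the tree.

A tree decomposition must satisfy three properties: every vertex lies in some bag; for every edge, both endpoints lie together in some bag; and for every vertex, the bags containing it form a connected subtree. Here bags containing vertex 7 are not connected in the tree, so the decomposition is invalid.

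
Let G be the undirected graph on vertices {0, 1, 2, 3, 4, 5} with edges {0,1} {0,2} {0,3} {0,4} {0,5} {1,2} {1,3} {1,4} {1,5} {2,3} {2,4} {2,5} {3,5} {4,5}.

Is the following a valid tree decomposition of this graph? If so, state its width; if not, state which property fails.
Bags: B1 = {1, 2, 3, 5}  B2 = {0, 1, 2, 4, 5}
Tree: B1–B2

No — edge (0,3) lies in no bag.

A tree decomposition must satisfy three properties: every vertex lies in some bag; for every edge, both endpoints lie together in some bag; and for every vertex, the bags containing it form a connected subtree. Here edge (0,3) lies in no bag, so the decomposition is invalid.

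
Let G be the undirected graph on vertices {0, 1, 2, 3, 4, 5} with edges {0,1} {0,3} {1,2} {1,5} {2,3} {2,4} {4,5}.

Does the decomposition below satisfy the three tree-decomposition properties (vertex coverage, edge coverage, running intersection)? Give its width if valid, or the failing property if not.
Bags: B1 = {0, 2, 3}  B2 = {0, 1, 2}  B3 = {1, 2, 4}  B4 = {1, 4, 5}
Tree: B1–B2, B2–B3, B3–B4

Every vertex of G appears in some bag (union = {0, 1, 2, 3, 4, 5}); every edge is covered by a bag; and for each vertex v the set of bags containing v is connected in the bag tree. The decomposition is therefore valid. The largest bag has 3 vertices, so the width is 2.

Yes; width 2.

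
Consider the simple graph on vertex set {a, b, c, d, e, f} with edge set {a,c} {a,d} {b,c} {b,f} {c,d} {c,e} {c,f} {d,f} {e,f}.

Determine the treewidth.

A width-2 tree decomposition is:
Bags: B1 = {c, d, f}  B2 = {a, c, d}  B3 = {c, e, f}  B4 = {b, c, f}
Tree: B1–B2, B1–B3, B1–B4
The largest bag has 3 vertices, giving width 2; this decomposition certifies tw(G) ≤ 2. Conversely, {a, c, d} is a clique of size 3, and the vertices of any clique must share a bag in every tree decomposition; so some bag has ≥ 3 vertices and tw(G) ≥ 2. Hence tw(G) = 2 exactly.

2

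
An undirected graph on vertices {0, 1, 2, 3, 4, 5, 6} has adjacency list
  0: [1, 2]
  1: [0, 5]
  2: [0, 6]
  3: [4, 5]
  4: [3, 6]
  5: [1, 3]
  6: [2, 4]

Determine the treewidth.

2

A width-2 tree decomposition is:
Bags: B1 = {0, 1, 5}  B2 = {0, 2, 5}  B3 = {2, 5, 6}  B4 = {4, 5, 6}  B5 = {3, 4, 5}
Tree: B1–B2, B2–B3, B3–B4, B4–B5
The largest bag has 3 vertices, giving width 2; this decomposition certifies tw(G) ≤ 2. The edges 5–1–0–2–6–4–3–5 form a cycle, so G is not a tree and its treewidth is at least 2. Combining the bounds, tw(G) = 2.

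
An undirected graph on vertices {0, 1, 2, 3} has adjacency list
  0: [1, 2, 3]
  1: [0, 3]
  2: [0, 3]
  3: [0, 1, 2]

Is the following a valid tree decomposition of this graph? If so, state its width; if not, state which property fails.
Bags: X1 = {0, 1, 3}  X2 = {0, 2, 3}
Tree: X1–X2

Every vertex of G appears in some bag (union = {0, 1, 2, 3}); every edge is covered by a bag; and for each vertex v the set of bags containing v is connected in the bag tree. The decomposition is therefore valid. The largest bag has 3 vertices, so the width is 2.

Yes; width 2.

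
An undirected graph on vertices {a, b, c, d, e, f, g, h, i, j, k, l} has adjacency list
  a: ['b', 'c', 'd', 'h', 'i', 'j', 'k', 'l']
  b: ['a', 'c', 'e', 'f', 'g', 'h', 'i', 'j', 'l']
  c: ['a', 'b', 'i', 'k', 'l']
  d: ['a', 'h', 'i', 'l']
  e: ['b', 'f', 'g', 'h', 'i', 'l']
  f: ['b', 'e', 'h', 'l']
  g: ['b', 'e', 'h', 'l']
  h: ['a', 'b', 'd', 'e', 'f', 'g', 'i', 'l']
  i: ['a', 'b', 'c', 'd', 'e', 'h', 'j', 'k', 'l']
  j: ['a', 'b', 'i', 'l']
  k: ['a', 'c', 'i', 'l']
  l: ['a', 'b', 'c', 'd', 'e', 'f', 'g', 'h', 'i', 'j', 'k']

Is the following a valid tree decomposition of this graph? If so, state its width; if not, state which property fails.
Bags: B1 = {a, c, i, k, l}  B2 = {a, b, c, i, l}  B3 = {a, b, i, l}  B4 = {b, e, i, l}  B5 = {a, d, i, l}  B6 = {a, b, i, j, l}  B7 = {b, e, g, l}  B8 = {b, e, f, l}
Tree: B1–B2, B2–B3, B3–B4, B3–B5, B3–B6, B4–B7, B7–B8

No — vertex h appears in no bag.

A tree decomposition must satisfy three properties: every vertex lies in some bag; for every edge, both endpoints lie together in some bag; and for every vertex, the bags containing it form a connected subtree. Here vertex h appears in no bag, so the decomposition is invalid.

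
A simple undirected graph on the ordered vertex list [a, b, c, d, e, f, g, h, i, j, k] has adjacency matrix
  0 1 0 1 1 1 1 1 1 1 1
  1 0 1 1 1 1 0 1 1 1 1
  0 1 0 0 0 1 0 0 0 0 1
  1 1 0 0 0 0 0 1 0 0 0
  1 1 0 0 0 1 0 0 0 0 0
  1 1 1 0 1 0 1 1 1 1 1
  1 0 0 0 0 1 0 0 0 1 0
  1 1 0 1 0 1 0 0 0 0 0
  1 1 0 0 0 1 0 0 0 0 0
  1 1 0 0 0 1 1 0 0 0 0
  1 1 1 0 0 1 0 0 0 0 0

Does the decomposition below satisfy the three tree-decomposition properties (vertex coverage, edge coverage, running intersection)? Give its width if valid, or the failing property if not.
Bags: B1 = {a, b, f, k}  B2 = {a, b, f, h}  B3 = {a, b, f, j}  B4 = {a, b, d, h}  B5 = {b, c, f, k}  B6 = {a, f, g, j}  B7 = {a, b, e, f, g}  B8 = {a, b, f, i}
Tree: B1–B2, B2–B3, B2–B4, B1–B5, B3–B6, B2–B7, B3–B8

A tree decomposition must satisfy three properties: every vertex lies in some bag; for every edge, both endpoints lie together in some bag; and for every vertex, the bags containing it form a connected subtree. Here bags containing vertex g are not connected in the tree, so the decomposition is invalid.

No — bags containing vertex g are not connected in the tree.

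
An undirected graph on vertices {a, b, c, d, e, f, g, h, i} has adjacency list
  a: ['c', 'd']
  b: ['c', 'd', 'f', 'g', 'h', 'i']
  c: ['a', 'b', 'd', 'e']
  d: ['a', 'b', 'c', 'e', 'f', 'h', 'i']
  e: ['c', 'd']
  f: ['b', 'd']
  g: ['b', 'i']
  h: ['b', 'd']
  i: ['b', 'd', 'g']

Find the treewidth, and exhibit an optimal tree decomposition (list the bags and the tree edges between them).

Treewidth 2.
One optimal decomposition is:
Bags: B1 = {b, d, h}  B2 = {b, d, i}  B3 = {b, c, d}  B4 = {b, g, i}  B5 = {b, d, f}  B6 = {a, c, d}  B7 = {c, d, e}
Tree: B1–B2, B1–B3, B2–B4, B1–B5, B3–B6, B6–B7

Each bag holds 3 vertices, so the decomposition has width 2, which upper-bounds the treewidth. Conversely, {c, d, e} is a clique of size 3, and the vertices of any clique must share a bag in every tree decomposition; so some bag has ≥ 3 vertices and tw(G) ≥ 2. Hence tw(G) = 2 exactly.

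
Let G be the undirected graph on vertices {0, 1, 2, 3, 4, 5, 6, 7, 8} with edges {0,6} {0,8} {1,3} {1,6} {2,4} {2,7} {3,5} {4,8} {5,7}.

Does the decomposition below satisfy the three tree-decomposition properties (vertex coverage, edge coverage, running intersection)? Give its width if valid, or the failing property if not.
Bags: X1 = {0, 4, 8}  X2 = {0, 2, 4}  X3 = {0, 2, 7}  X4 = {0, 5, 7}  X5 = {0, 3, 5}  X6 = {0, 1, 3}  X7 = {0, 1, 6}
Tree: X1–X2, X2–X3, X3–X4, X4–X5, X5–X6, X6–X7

Every vertex of G appears in some bag (union = {0, 1, 2, 3, 4, 5, 6, 7, 8}); every edge is covered by a bag; and for each vertex v the set of bags containing v is connected in the bag tree. The decomposition is therefore valid. The largest bag has 3 vertices, so the width is 2.

Yes; width 2.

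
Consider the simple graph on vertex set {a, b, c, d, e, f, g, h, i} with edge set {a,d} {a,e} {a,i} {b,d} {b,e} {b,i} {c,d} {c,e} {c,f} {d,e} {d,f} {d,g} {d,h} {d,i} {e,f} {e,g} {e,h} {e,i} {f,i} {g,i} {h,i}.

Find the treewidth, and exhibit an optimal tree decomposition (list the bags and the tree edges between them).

The largest bag has 4 vertices, giving width 3; this decomposition certifies tw(G) ≤ 3. For the lower bound, the 4 vertices {c, d, e, f} are pairwise adjacent, and any tree decomposition puts a clique entirely inside one bag — forcing width ≥ 3. Combining the bounds, tw(G) = 3.

Treewidth 3.
Bags: B1 = {d, e, f, i}  B2 = {a, d, e, i}  B3 = {c, d, e, f}  B4 = {d, e, g, i}  B5 = {d, e, h, i}  B6 = {b, d, e, i}
Tree: B1–B2, B1–B3, B1–B4, B4–B5, B1–B6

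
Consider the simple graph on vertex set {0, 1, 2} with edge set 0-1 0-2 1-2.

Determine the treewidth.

2

A width-2 tree decomposition is:
Bags: B1 = {0, 1, 2}
Tree: (single bag)
With just one bag of size 3, the width is 3 − 1 = 2, so tw(G) ≤ 2. For the lower bound, the 3 vertices {0, 1, 2} are pairwise adjacent, and any tree decomposition puts a clique entirely inside one bag — forcing width ≥ 2. The upper and lower bounds meet at 2, so that is the treewidth.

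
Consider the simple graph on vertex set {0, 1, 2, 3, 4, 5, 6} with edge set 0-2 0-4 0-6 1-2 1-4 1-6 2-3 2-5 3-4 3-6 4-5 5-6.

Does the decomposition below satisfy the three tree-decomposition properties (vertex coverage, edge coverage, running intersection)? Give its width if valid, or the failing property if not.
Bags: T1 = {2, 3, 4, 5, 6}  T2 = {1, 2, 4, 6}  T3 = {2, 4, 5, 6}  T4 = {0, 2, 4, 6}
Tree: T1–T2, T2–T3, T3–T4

No — bags containing vertex 5 are not connected in the tree.

A tree decomposition must satisfy three properties: every vertex lies in some bag; for every edge, both endpoints lie together in some bag; and for every vertex, the bags containing it form a connected subtree. Here bags containing vertex 5 are not connected in the tree, so the decomposition is invalid.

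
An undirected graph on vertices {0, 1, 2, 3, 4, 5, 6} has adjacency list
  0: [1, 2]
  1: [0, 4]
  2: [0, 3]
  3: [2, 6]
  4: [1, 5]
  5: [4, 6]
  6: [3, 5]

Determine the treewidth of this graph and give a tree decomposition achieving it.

Treewidth 2.
One such decomposition:
Bags: B1 = {4, 5, 6}  B2 = {1, 4, 6}  B3 = {0, 1, 6}  B4 = {0, 2, 6}  B5 = {2, 3, 6}
Tree: B1–B2, B2–B3, B3–B4, B4–B5

The largest bag has 3 vertices, giving width 2; this decomposition certifies tw(G) ≤ 2. Since 6–5–4–1–0–2–3–6 is a cycle in G, G is not acyclic. Forests are exactly the graphs of treewidth ≤ 1, so tw(G) ≥ 2. Hence tw(G) = 2 exactly.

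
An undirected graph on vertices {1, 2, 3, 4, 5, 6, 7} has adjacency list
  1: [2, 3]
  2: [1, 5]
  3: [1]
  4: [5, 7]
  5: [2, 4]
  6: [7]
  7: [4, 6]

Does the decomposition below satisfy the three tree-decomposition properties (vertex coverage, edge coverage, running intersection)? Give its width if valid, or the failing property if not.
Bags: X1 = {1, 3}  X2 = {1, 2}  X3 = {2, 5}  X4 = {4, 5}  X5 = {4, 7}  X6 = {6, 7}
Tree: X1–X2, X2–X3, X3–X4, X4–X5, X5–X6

Yes; width 1.

Every vertex of G appears in some bag (union = {1, 2, 3, 4, 5, 6, 7}); every edge is covered by a bag; and for each vertex v the set of bags containing v is connected in the bag tree. The decomposition is therefore valid. The largest bag has 2 vertices, so the width is 1.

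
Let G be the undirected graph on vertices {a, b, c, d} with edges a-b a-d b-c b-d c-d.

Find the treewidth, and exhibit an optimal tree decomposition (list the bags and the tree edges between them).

The largest bag has 3 vertices, giving width 2; this decomposition certifies tw(G) ≤ 2. On the other hand G contains the 3-clique {b, c, d}. A clique must lie in a single bag of any decomposition, so no decomposition can have width below 2. Hence tw(G) = 2 exactly.

Treewidth 2.
Bags: B1 = {b, c, d}  B2 = {a, b, d}
Tree: B1–B2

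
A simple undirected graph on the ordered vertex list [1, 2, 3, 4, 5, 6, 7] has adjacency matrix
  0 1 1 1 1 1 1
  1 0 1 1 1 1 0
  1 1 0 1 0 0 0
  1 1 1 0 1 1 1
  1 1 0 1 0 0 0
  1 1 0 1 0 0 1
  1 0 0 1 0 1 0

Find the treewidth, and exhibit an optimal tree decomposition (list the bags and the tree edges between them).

Treewidth 3.
Bags: B1 = {1, 2, 4, 5}  B2 = {1, 2, 4, 6}  B3 = {1, 4, 6, 7}  B4 = {1, 2, 3, 4}
Tree: B1–B2, B2–B3, B2–B4

Every bag has size at most 4, so the width is 4 − 1 = 3 and tw(G) ≤ 3. For the lower bound, the 4 vertices {1, 2, 3, 4} are pairwise adjacent, and any tree decomposition puts a clique entirely inside one bag — forcing width ≥ 3. The upper and lower bounds meet at 3, so that is the treewidth.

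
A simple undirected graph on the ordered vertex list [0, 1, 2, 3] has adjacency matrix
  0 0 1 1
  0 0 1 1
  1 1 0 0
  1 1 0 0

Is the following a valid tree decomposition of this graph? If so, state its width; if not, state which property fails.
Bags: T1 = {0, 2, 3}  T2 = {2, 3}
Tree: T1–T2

A tree decomposition must satisfy three properties: every vertex lies in some bag; for every edge, both endpoints lie together in some bag; and for every vertex, the bags containing it form a connected subtree. Here vertex 1 appears in no bag, so the decomposition is invalid.

No — vertex 1 appears in no bag.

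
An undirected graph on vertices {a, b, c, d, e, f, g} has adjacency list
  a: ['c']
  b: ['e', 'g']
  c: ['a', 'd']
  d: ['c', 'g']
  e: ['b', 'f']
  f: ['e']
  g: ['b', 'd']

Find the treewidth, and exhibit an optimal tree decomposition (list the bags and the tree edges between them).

Each bag holds 2 vertices, so the decomposition has width 1, which upper-bounds the treewidth. Any graph with an edge has treewidth ≥ 1, and G has the edge f–e. Combining the bounds, tw(G) = 1.

Treewidth 1.
Bags: B1 = {e, f}  B2 = {b, e}  B3 = {b, g}  B4 = {d, g}  B5 = {c, d}  B6 = {a, c}
Tree: B1–B2, B2–B3, B3–B4, B4–B5, B5–B6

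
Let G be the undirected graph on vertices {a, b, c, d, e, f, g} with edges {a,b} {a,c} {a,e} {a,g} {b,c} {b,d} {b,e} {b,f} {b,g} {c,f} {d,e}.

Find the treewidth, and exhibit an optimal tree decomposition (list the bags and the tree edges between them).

The largest bag has 3 vertices, giving width 2; this decomposition certifies tw(G) ≤ 2. For the lower bound, the 3 vertices {b, d, e} are pairwise adjacent, and any tree decomposition puts a clique entirely inside one bag — forcing width ≥ 2. Therefore the treewidth is 2.

Treewidth 2.
Bags: B1 = {a, b, c}  B2 = {b, c, f}  B3 = {a, b, e}  B4 = {b, d, e}  B5 = {a, b, g}
Tree: B1–B2, B1–B3, B3–B4, B3–B5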